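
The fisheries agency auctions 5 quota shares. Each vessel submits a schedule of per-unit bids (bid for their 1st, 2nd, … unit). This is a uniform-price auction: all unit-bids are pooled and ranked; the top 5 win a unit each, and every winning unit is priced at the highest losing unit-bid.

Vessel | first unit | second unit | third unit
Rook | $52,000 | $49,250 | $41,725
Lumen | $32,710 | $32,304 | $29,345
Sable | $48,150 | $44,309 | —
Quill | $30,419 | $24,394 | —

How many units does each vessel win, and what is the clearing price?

Rook 3, Sable 2; clearing price $32,710

All unit-bids, highest first — top 5: 52,000 (Rook-1), 49,250 (Rook-2), 48,150 (Sable-1), 44,309 (Sable-2), 41,725 (Rook-3)
First bid not allocated: $32,710.
Allocation: Rook 3, Sable 2.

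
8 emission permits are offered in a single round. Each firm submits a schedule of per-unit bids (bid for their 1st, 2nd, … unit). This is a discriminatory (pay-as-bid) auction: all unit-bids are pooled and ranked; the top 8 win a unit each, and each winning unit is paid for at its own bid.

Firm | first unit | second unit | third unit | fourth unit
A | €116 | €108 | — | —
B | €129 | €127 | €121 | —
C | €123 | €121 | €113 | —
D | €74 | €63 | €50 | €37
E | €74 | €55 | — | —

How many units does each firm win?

Merging the schedules and taking the best 8: 129 (B-1), 127 (B-2), 123 (C-1), 121 (B-3), 121 (C-2), 116 (A-1), 113 (C-3), 108 (A-2)
Next rejected bid: €74 (not a price — pay-as-bid).
Allocation: A 2, B 3, C 3.

A 2, B 3, C 3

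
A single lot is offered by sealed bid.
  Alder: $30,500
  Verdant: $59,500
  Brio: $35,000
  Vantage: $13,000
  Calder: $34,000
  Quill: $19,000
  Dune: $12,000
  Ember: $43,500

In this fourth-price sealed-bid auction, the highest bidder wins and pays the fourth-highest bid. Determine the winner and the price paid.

Verdant pays $34,000

Bids ranked: 59,500 (Verdant) > 43,500 (Ember) > 35,000 (Brio) > 34,000 (Calder) > 30,500 (Alder) > 19,000 (Quill) > …
Verdant wins; payment is bid #4 in the ranking = $34,000.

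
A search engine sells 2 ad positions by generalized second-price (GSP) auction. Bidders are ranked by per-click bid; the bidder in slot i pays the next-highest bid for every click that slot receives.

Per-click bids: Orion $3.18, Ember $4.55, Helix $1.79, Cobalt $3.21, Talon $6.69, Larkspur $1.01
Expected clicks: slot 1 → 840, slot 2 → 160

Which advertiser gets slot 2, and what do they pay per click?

Ember; $3.21 per click

Sorting advertisers: $6.69 (Talon) > $4.55 (Ember) > $3.21 (Cobalt) > …
Slot 2 goes to the second-ranked bidder, Ember, who pays the next bid down: $3.21/click.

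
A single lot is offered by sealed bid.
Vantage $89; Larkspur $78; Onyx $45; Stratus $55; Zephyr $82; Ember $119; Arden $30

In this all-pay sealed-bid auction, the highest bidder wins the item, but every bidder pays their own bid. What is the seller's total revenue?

Rule: the highest bidder wins the item, but every bidder pays their own bid.
Sorting bids: 119 (Ember) > 89 (Vantage) > 82 (Zephyr) > 78 (Larkspur) > 55 (Stratus) > 45 (Onyx) > …
Every bidder forfeits their bid regardless of winning.
Revenue = 89 + 78 + 45 + 55 + 82 + 119 + 30 = $498.

Total revenue: $498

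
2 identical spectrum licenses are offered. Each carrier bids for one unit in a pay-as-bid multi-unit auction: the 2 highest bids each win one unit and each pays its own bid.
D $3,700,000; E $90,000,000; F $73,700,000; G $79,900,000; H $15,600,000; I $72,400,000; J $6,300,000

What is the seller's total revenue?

Bids ranked high→low: 90,000,000 (E), 79,900,000 (G), 73,700,000 (F), 72,400,000 (I), …
The 2 highest are E, G.
Total revenue = 90,000,000 + 79,900,000 = $169,900,000.

Total revenue: $169,900,000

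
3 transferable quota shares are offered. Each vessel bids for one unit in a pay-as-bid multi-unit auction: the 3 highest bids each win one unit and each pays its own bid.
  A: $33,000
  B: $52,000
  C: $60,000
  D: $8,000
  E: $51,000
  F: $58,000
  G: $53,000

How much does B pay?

Sorting: 60,000 (C), 58,000 (F), 53,000 (G), 52,000 (B), 51,000 (E), …
Winners (3 units): C, F, G.
B does not win → $0.

B pays $0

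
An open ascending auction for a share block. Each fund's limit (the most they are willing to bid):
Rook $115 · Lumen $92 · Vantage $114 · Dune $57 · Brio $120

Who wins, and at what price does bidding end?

Sorting limits: 120 (Brio) > 115 (Rook) > 114 (Vantage) > 92 (Lumen) > 57 (Dune)
Bidding ends when Rook exits at $115; Brio takes it.

Brio wins at $115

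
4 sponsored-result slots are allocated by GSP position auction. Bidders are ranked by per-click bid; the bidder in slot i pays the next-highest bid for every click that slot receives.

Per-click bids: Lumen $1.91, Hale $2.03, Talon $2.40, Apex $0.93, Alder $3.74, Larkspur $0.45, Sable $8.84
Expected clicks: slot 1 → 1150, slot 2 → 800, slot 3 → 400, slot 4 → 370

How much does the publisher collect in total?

Total revenue: $7739.70

Per-click bids in order: $8.84 (Sable) > $3.74 (Alder) > $2.40 (Talon) > $2.03 (Hale) > $1.91 (Lumen) > …
Slot 1: Sable pays $3.74 × 1150 = $4301.00
Slot 2: Alder pays $2.40 × 800 = $1920.00
Slot 3: Talon pays $2.03 × 400 = $812.00
Slot 4: Hale pays $1.91 × 370 = $706.70
Total = $7739.70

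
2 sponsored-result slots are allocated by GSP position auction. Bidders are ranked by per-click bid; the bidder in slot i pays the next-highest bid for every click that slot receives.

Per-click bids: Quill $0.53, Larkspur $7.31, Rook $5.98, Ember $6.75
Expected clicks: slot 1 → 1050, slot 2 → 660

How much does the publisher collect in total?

Sorting advertisers: $7.31 (Larkspur) > $6.75 (Ember) > $5.98 (Rook) > …
Slot 1: Larkspur pays $6.75 × 1050 = $7087.50
Slot 2: Ember pays $5.98 × 660 = $3946.80
Total = $11034.30

Total revenue: $11034.30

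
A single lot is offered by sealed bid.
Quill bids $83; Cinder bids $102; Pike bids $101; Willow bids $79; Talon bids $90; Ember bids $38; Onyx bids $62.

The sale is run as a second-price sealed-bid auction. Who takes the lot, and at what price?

Cinder pays $101

Second-price sealed-bid auction: the highest bidder wins and pays the second-highest bid.
Bids in order: 102 (Cinder) > 101 (Pike) > 90 (Talon) > 83 (Quill) > 79 (Willow) > 62 (Onyx) > …
Cinder wins with the highest bid; price is set by the runner-up at $101.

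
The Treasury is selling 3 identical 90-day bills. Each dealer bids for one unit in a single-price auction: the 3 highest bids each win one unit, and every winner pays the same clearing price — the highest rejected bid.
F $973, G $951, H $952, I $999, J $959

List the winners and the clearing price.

I, F, J; each pays $952

Sorting: 999 (I), 973 (F), 959 (J), 952 (H), 951 (G)
Winners (3 units): I, F, J.
Clearing price = highest rejected bid = $952.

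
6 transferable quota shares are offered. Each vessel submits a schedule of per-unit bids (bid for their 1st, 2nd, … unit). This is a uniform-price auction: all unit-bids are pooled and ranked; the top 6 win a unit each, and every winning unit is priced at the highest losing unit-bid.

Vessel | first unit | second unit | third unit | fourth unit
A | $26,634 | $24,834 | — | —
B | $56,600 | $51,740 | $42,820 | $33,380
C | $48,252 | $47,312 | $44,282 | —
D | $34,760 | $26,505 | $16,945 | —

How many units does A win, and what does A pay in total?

Merging the schedules and taking the best 6: 56,600 (B-1), 51,740 (B-2), 48,252 (C-1), 47,312 (C-2), 44,282 (C-3), 42,820 (B-3)
Highest rejected unit-bid = $34,760.
A wins 0 unit(s) at $34,760 each.

A: 0 units, pays $0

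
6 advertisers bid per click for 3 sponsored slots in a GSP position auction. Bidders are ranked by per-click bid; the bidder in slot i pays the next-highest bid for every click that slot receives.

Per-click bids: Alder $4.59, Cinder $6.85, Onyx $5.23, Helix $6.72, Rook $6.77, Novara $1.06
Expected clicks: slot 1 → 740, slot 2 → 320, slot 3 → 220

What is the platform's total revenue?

Per-click bids in order: $6.85 (Cinder) > $6.77 (Rook) > $6.72 (Helix) > $5.23 (Onyx) > …
Slot 1: Cinder pays $6.77 × 740 = $5009.80
Slot 2: Rook pays $6.72 × 320 = $2150.40
Slot 3: Helix pays $5.23 × 220 = $1150.60
Total = $8310.80

Total revenue: $8310.80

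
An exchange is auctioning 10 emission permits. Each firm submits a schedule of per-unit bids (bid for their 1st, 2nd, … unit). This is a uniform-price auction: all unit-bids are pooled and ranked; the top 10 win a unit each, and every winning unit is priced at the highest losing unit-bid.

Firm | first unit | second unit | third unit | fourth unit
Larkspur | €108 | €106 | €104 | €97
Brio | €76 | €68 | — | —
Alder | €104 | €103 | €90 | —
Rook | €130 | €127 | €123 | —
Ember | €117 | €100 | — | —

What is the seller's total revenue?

Pooled unit-bids ranked (top 10): 130 (Rook-1), 127 (Rook-2), 123 (Rook-3), 117 (Ember-1), 108 (Larkspur-1), 106 (Larkspur-2), 104 (Larkspur-3), 104 (Alder-1), 103 (Alder-2), 100 (Ember-2)
First bid not allocated: €97.
Allocation: Alder 2, Ember 2, Larkspur 3, Rook 3. Every unit priced at €97.
Revenue = 10 × 97 = €970.

Total revenue: €970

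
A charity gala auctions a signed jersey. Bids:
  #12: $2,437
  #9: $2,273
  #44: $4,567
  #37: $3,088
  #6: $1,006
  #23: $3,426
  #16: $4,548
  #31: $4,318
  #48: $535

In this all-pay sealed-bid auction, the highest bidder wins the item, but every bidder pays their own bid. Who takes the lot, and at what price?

Bids in order: 4,567 (#44) > 4,548 (#16) > 4,318 (#31) > 3,426 (#23) > 3,088 (#37) > 2,437 (#12) > …
#44 wins with the top bid; all bids are sunk regardless.

#44 pays $4,567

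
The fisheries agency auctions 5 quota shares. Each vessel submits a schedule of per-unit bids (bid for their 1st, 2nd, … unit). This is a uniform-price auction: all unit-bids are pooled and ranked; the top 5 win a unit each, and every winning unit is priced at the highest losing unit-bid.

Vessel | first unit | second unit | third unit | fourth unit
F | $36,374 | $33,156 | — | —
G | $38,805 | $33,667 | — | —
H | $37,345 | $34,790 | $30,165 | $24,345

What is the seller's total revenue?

Merging the schedules and taking the best 5: 38,805 (G-1), 37,345 (H-1), 36,374 (F-1), 34,790 (H-2), 33,667 (G-2)
First bid not allocated: $33,156.
Allocation: F 1, G 2, H 2. Every unit priced at $33,156.
Revenue = 5 × 33,156 = $165,780.

Total revenue: $165,780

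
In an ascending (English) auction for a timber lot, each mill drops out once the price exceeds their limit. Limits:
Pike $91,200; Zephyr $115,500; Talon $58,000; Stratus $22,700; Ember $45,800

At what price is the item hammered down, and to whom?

Zephyr wins at $91,200

Limits in order: 115,500 (Zephyr) > 91,200 (Pike) > 58,000 (Talon) > 45,800 (Ember) > 22,700 (Stratus)
Once the price passes $91,200, only Zephyr is left; the hammer falls at Pike's limit of $91,200.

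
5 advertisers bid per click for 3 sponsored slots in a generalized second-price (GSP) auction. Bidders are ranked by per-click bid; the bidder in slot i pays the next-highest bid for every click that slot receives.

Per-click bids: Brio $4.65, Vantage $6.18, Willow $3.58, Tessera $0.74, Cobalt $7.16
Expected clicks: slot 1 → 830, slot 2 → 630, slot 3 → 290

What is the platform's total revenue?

Total revenue: $9097.10

Per-click bids in order: $7.16 (Cobalt) > $6.18 (Vantage) > $4.65 (Brio) > $3.58 (Willow) > …
Slot 1: Cobalt pays $6.18 × 830 = $5129.40
Slot 2: Vantage pays $4.65 × 630 = $2929.50
Slot 3: Brio pays $3.58 × 290 = $1038.20
Total = $9097.10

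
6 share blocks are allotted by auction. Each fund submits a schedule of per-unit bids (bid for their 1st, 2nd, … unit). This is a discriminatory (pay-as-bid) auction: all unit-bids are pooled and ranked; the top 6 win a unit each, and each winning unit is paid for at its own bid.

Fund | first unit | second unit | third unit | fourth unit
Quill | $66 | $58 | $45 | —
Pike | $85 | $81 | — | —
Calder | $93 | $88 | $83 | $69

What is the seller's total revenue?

Total revenue: $499

All unit-bids, highest first — top 6: 93 (Calder-1), 88 (Calder-2), 85 (Pike-1), 83 (Calder-3), 81 (Pike-2), 69 (Calder-4)
Next rejected bid: $66 (not a price — pay-as-bid).
Each winning unit pays its own bid.
Revenue = 93 + 88 + 85 + 83 + 81 + 69 = $499.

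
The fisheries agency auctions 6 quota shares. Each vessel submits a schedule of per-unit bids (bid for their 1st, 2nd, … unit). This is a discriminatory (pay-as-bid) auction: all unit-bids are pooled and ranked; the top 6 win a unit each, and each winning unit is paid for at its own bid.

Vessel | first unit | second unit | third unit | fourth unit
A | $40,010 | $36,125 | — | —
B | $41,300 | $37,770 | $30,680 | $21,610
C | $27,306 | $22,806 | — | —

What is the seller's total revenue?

Total revenue: $213,191

Merging the schedules and taking the best 6: 41,300 (B-1), 40,010 (A-1), 37,770 (B-2), 36,125 (A-2), 30,680 (B-3), 27,306 (C-1)
Next rejected bid: $22,806 (not a price — pay-as-bid).
Each winning unit pays its own bid.
Revenue = 41,300 + 40,010 + 37,770 + 36,125 + 30,680 + 27,306 = $213,191.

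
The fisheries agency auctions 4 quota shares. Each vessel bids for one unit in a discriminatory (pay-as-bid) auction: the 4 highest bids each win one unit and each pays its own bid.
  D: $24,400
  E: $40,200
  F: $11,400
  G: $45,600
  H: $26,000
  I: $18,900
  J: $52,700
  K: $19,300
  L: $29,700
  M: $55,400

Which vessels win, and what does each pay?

M $55,400, J $52,700, G $45,600, E $40,200

Bids ranked high→low: 55,400 (M), 52,700 (J), 45,600 (G), 40,200 (E), 29,700 (L), 26,000 (H), …
The 4 highest are M, J, G, E.
Each winner pays its own bid: M $55,400, J $52,700, G $45,600, E $40,200.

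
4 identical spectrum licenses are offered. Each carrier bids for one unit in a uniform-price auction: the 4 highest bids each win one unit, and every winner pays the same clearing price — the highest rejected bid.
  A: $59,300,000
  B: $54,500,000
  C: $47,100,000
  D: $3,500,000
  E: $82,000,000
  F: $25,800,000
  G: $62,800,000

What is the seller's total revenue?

Sorting: 82,000,000 (E), 62,800,000 (G), 59,300,000 (A), 54,500,000 (B), 47,100,000 (C), 25,800,000 (F), …
The 4 highest are E, G, A, B.
Clearing price = highest rejected bid = $47,100,000.
Total revenue = 4 × $47,100,000 = $188,400,000.

Total revenue: $188,400,000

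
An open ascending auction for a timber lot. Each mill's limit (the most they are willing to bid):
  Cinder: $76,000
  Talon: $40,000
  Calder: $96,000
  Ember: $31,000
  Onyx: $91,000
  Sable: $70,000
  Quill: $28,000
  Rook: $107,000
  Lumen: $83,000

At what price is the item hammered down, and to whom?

Rook wins at $96,000

Limits ranked: 107,000 (Rook) > 96,000 (Calder) > 91,000 (Onyx) > 83,000 (Lumen) > 76,000 (Cinder) > 70,000 (Sable) > …
Calder is the last rival to drop out, at $96,000; Rook remains and wins at that price.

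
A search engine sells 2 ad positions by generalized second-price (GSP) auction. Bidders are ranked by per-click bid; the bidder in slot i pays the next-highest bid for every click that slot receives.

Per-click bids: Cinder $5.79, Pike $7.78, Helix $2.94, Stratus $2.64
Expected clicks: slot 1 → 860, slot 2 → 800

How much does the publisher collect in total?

Total revenue: $7331.40

Per-click bids in order: $7.78 (Pike) > $5.79 (Cinder) > $2.94 (Helix) > …
Slot 1: Pike pays $5.79 × 860 = $4979.40
Slot 2: Cinder pays $2.94 × 800 = $2352.00
Total = $7331.40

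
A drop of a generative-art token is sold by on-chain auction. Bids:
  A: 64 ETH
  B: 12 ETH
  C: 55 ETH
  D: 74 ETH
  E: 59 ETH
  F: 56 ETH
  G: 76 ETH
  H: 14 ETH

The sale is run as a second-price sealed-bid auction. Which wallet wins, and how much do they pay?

Rule: the highest bidder wins and pays the second-highest bid.
Bids ranked: 76 (G) > 74 (D) > 64 (A) > 59 (E) > 56 (F) > 55 (C) > …
G wins with the highest bid; price is set by the runner-up at 74 ETH.

G pays 74 ETH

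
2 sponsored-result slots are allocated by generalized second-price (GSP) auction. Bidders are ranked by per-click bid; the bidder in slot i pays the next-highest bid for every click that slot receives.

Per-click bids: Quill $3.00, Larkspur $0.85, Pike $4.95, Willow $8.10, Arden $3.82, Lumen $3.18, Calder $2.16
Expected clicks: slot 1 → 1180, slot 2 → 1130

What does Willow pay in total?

Willow pays $5841.00

Sorting advertisers: $8.10 (Willow) > $4.95 (Pike) > $3.82 (Arden) > …
Willow holds slot 1 → pays next bid $4.95 × 1180 clicks = $5841.00.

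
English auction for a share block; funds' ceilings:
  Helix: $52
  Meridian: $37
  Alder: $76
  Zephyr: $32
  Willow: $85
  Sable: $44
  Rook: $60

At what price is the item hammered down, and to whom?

Willow wins at $76

Rule: the price rises until one bidder remains; the winner pays the price at which the last rival dropped out.
Sorting limits: 85 (Willow) > 76 (Alder) > 60 (Rook) > 52 (Helix) > 44 (Sable) > 37 (Meridian) > …
Once the price passes $76, only Willow is left; the hammer falls at Alder's limit of $76.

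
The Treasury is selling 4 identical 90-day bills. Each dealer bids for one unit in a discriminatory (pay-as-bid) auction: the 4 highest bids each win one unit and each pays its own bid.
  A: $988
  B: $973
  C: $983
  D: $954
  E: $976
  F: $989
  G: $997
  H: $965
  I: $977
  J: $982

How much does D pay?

D pays $0

Ordering the bids: 997 (G), 989 (F), 988 (A), 983 (C), 982 (J), 977 (I), …
The 4 highest are G, F, A, C.
D does not win → $0.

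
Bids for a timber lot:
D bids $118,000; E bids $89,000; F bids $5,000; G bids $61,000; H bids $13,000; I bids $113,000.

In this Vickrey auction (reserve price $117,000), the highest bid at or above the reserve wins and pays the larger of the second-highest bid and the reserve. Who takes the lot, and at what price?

D pays $117,000

Sorting bids: 118,000 (D) > 113,000 (I) > 89,000 (E) > 61,000 (G) > 13,000 (H) > 5,000 (F)
Highest eligible bid: D at $118,000.
Second-highest bid $113,000 is below the reserve $117,000, so the reserve binds → payment $117,000.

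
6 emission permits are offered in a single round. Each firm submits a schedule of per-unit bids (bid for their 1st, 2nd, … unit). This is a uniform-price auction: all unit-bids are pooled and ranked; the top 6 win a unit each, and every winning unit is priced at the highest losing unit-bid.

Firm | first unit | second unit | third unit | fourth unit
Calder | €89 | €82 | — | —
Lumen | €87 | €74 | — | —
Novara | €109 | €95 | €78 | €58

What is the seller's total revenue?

Total revenue: €444

Pooled unit-bids ranked (top 6): 109 (Novara-1), 95 (Novara-2), 89 (Calder-1), 87 (Lumen-1), 82 (Calder-2), 78 (Novara-3)
The (k+1)-th unit-bid is €74.
Allocation: Calder 2, Lumen 1, Novara 3. Every unit priced at €74.
Revenue = 6 × 74 = €444.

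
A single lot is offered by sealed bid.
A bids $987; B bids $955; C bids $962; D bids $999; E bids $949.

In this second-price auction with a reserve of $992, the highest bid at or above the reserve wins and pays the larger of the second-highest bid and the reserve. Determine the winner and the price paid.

D pays $992

Sorting bids: 999 (D) > 987 (A) > 962 (C) > 955 (B) > 949 (E)
Highest eligible bid: D at $999.
max(second-highest $987, reserve $992) = $992.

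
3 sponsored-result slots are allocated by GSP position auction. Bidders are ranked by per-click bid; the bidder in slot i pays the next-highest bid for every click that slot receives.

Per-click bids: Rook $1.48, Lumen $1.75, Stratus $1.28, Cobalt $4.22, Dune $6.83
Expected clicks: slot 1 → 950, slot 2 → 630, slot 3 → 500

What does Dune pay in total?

Dune pays $4009.00

Sorting advertisers: $6.83 (Dune) > $4.22 (Cobalt) > $1.75 (Lumen) > $1.48 (Rook) > …
Dune holds slot 1 → pays next bid $4.22 × 950 clicks = $4009.00.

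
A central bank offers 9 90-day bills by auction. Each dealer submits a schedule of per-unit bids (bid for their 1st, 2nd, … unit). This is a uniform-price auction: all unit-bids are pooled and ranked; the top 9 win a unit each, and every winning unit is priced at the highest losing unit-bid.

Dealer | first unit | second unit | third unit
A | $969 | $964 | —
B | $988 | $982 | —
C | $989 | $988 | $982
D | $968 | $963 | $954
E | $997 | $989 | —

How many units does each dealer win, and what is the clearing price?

A 1, B 2, C 3, D 1, E 2; clearing price $964

Pooled unit-bids ranked (top 9): 997 (E-1), 989 (C-1), 989 (E-2), 988 (B-1), 988 (C-2), 982 (B-2), 982 (C-3), 969 (A-1), 968 (D-1)
The (k+1)-th unit-bid is $964.
Allocation: A 1, B 2, C 3, D 1, E 2.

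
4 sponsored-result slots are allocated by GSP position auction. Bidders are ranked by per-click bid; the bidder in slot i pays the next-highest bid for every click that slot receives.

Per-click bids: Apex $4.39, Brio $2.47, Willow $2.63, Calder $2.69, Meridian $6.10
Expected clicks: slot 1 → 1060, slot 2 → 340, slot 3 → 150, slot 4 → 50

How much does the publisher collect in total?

Per-click bids in order: $6.10 (Meridian) > $4.39 (Apex) > $2.69 (Calder) > $2.63 (Willow) > $2.47 (Brio)
Slot 1: Meridian pays $4.39 × 1060 = $4653.40
Slot 2: Apex pays $2.69 × 340 = $914.60
Slot 3: Calder pays $2.63 × 150 = $394.50
Slot 4: Willow pays $2.47 × 50 = $123.50
Total = $6086.00

Total revenue: $6086.00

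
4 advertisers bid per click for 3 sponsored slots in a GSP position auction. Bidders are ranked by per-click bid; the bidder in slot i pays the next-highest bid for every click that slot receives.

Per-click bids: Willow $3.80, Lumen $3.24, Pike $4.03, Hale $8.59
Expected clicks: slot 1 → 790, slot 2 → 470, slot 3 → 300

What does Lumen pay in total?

Ranked by bid: $8.59 (Hale) > $4.03 (Pike) > $3.80 (Willow) > $3.24 (Lumen)
Lumen ranks below slot 3 → no slot, pays nothing.

Lumen pays $0.00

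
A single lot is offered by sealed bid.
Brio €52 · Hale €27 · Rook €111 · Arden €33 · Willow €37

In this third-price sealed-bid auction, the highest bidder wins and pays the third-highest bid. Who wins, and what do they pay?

Rook pays €37

Third-price sealed-bid auction: the highest bidder wins and pays the third-highest bid.
Bids in order: 111 (Rook) > 52 (Brio) > 37 (Willow) > 33 (Arden) > 27 (Hale)
Rook wins; payment is bid #3 in the ranking = €37.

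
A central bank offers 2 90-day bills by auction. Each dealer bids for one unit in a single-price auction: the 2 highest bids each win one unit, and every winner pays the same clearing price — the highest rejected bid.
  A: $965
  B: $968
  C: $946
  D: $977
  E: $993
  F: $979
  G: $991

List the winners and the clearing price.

E, G; each pays $979

Bids ranked high→low: 993 (E), 991 (G), 979 (F), 977 (D), …
Winners (2 units): E, G.
Clearing price = highest rejected bid = $979.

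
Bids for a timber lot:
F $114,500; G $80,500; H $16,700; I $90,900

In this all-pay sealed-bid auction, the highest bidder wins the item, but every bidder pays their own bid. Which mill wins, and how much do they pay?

F pays $114,500

Rule: the highest bidder wins the item, but every bidder pays their own bid.
Bids in order: 114,500 (F) > 90,900 (I) > 80,500 (G) > 16,700 (H)
F is highest and takes the item; every bidder forfeits their bid.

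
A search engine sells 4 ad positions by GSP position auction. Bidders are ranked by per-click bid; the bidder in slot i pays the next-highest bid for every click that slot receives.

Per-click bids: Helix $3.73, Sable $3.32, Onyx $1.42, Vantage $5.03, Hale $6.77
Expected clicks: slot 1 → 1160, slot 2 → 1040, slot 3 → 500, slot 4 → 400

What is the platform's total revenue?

Sorting advertisers: $6.77 (Hale) > $5.03 (Vantage) > $3.73 (Helix) > $3.32 (Sable) > $1.42 (Onyx)
Slot 1: Hale pays $5.03 × 1160 = $5834.80
Slot 2: Vantage pays $3.73 × 1040 = $3879.20
Slot 3: Helix pays $3.32 × 500 = $1660.00
Slot 4: Sable pays $1.42 × 400 = $568.00
Total = $11942.00

Total revenue: $11942.00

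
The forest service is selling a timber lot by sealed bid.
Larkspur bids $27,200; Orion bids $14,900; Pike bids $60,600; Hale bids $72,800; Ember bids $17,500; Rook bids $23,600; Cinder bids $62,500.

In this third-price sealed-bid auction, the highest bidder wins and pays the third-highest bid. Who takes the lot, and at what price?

Hale pays $60,600

Third-price sealed-bid auction: the highest bidder wins and pays the third-highest bid.
Sorting bids: 72,800 (Hale) > 62,500 (Cinder) > 60,600 (Pike) > 27,200 (Larkspur) > 23,600 (Rook) > 17,500 (Ember) > …
Hale wins; payment is bid #3 in the ranking = $60,600.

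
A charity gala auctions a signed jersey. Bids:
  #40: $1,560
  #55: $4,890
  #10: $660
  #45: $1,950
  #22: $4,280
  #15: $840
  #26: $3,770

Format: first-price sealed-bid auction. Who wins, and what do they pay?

#55 pays $4,890

Sorting bids: 4,890 (#55) > 4,280 (#22) > 3,770 (#26) > 1,950 (#45) > 1,560 (#40) > 840 (#15) > …
First-price: #55 pays what they bid, $4,890.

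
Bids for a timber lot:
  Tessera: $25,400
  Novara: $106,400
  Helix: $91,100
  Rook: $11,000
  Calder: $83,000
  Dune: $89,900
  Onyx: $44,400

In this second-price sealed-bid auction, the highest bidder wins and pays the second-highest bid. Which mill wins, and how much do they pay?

Bids ranked: 106,400 (Novara) > 91,100 (Helix) > 89,900 (Dune) > 83,000 (Calder) > 44,400 (Onyx) > 25,400 (Tessera) > …
Novara is highest; pays the second-highest bid, $91,100.

Novara pays $91,100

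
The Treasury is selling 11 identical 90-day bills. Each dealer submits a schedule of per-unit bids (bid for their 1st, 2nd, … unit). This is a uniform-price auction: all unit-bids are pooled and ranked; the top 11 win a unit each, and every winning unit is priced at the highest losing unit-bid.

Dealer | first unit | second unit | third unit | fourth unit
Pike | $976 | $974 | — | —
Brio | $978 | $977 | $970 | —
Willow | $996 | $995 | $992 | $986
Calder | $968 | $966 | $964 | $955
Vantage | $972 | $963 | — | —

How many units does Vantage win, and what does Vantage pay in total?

Vantage: 1 unit, pays $966

Merging the schedules and taking the best 11: 996 (Willow-1), 995 (Willow-2), 992 (Willow-3), 986 (Willow-4), 978 (Brio-1), 977 (Brio-2), 976 (Pike-1), 974 (Pike-2), 972 (Vantage-1), 970 (Brio-3), 968 (Calder-1)
Highest rejected unit-bid = $966.
Vantage wins 1 unit(s) at $966 each.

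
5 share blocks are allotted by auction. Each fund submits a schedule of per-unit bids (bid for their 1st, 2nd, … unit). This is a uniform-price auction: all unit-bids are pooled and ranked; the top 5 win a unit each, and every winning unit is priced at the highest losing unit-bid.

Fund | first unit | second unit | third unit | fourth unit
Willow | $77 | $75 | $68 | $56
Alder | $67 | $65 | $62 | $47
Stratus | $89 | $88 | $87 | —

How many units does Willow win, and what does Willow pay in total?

Pooled unit-bids ranked (top 5): 89 (Stratus-1), 88 (Stratus-2), 87 (Stratus-3), 77 (Willow-1), 75 (Willow-2)
Highest rejected unit-bid = $68.
Willow wins 2 unit(s) at $68 each.

Willow: 2 units, pays $136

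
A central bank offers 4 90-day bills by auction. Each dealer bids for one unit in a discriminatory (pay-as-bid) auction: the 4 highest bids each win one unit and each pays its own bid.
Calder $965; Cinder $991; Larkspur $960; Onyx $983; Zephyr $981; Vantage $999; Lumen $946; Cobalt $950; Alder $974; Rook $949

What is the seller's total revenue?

Bids ranked high→low: 999 (Vantage), 991 (Cinder), 983 (Onyx), 981 (Zephyr), 974 (Alder), 965 (Calder), …
Winners (4 units): Vantage, Cinder, Onyx, Zephyr.
Total revenue = 999 + 991 + 983 + 981 = $3,954.

Total revenue: $3,954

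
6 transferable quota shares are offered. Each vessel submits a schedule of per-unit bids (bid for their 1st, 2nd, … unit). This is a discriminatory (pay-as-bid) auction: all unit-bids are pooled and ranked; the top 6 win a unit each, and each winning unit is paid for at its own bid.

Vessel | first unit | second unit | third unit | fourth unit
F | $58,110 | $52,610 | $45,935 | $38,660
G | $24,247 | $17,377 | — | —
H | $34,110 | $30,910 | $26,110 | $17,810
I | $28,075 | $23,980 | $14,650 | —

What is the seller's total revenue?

All unit-bids, highest first — top 6: 58,110 (F-1), 52,610 (F-2), 45,935 (F-3), 38,660 (F-4), 34,110 (H-1), 30,910 (H-2)
Next rejected bid: $28,075 (not a price — pay-as-bid).
Each winning unit pays its own bid.
Revenue = 58,110 + 52,610 + 45,935 + 38,660 + 34,110 + 30,910 = $260,335.

Total revenue: $260,335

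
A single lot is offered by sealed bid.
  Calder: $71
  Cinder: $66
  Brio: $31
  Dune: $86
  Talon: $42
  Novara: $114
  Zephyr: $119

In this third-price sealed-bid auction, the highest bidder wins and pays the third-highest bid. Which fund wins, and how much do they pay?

Third-price sealed-bid auction: the highest bidder wins and pays the third-highest bid.
Sorting bids: 119 (Zephyr) > 114 (Novara) > 86 (Dune) > 71 (Calder) > 66 (Cinder) > 42 (Talon) > …
Zephyr wins; payment is bid #3 in the ranking = $86.

Zephyr pays $86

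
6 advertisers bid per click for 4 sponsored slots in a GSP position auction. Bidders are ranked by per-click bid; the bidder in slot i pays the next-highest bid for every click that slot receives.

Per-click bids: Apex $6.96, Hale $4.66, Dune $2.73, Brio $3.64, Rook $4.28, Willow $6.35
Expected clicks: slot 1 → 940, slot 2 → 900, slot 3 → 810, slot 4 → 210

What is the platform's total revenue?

Ranked by bid: $6.96 (Apex) > $6.35 (Willow) > $4.66 (Hale) > $4.28 (Rook) > $3.64 (Brio) > …
Slot 1: Apex pays $6.35 × 940 = $5969.00
Slot 2: Willow pays $4.66 × 900 = $4194.00
Slot 3: Hale pays $4.28 × 810 = $3466.80
Slot 4: Rook pays $3.64 × 210 = $764.40
Total = $14394.20

Total revenue: $14394.20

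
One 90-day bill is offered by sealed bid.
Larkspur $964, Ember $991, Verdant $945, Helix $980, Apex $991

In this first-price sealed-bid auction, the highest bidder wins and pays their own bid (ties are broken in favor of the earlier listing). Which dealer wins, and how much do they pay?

Ember pays $991

Bids in order: 991 (Ember) > 991 (Apex) > 980 (Helix) > 964 (Larkspur) > 945 (Verdant)
Ember and Apex tie at $991; tie-break gives it to Ember.
Ember is highest → pays own bid, $991.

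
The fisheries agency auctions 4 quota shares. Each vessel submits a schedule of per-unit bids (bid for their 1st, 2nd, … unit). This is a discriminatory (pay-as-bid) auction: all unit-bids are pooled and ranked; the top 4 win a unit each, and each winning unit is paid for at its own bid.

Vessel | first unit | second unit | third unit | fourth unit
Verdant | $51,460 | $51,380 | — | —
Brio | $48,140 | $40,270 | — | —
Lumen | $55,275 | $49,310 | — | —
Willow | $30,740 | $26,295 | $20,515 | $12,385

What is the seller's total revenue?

All unit-bids, highest first — top 4: 55,275 (Lumen-1), 51,460 (Verdant-1), 51,380 (Verdant-2), 49,310 (Lumen-2)
Next rejected bid: $48,140 (not a price — pay-as-bid).
Each winning unit pays its own bid.
Revenue = 55,275 + 51,460 + 51,380 + 49,310 = $207,425.

Total revenue: $207,425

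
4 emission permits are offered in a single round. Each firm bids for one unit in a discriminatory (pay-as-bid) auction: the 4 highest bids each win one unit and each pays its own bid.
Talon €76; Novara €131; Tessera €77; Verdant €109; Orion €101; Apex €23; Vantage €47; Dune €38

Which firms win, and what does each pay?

Sorting: 131 (Novara), 109 (Verdant), 101 (Orion), 77 (Tessera), 76 (Talon), 47 (Vantage), …
Winners (4 units): Novara, Verdant, Orion, Tessera.
Each winner pays its own bid: Novara €131, Verdant €109, Orion €101, Tessera €77.

Novara €131, Verdant €109, Orion €101, Tessera €77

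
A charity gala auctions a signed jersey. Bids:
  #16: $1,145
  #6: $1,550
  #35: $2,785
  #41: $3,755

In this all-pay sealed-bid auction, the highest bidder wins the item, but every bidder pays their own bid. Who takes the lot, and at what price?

#41 pays $3,755

Bids ranked: 3,755 (#41) > 2,785 (#35) > 1,550 (#6) > 1,145 (#16)
#41 is highest and takes the item; every bidder forfeits their bid.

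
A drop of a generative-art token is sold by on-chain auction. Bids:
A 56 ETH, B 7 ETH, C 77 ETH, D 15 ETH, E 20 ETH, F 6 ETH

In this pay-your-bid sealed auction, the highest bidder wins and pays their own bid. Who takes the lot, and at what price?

C pays 77 ETH

Rule: the highest bidder wins and pays their own bid.
Bids in order: 77 (C) > 56 (A) > 20 (E) > 15 (D) > 7 (B) > 6 (F)
First-price: C pays what they bid, 77 ETH.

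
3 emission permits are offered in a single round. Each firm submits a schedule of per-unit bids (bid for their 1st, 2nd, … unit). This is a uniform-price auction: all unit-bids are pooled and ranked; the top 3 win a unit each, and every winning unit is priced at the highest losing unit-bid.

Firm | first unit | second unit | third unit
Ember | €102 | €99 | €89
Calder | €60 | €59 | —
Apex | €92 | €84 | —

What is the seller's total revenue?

Merging the schedules and taking the best 3: 102 (Ember-1), 99 (Ember-2), 92 (Apex-1)
The (k+1)-th unit-bid is €89.
Allocation: Apex 1, Ember 2. Every unit priced at €89.
Revenue = 3 × 89 = €267.

Total revenue: €267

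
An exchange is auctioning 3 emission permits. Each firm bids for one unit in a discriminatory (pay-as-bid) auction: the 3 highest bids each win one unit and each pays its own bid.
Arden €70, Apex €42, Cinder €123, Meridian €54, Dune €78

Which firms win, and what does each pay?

Sorting: 123 (Cinder), 78 (Dune), 70 (Arden), 54 (Meridian), 42 (Apex)
Top 3: Cinder, Dune, Arden.
Each winner pays its own bid: Cinder €123, Dune €78, Arden €70.

Cinder €123, Dune €78, Arden €70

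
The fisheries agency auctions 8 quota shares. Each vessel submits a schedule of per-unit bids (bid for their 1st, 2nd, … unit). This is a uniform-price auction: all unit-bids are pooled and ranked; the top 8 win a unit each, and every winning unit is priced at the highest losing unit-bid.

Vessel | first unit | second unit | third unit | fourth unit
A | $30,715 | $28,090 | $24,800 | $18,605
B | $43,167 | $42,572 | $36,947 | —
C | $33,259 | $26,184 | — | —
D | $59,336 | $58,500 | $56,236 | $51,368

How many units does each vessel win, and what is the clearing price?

B 3, C 1, D 4; clearing price $30,715

Merging the schedules and taking the best 8: 59,336 (D-1), 58,500 (D-2), 56,236 (D-3), 51,368 (D-4), 43,167 (B-1), 42,572 (B-2), 36,947 (B-3), 33,259 (C-1)
Highest rejected unit-bid = $30,715.
Allocation: B 3, C 1, D 4.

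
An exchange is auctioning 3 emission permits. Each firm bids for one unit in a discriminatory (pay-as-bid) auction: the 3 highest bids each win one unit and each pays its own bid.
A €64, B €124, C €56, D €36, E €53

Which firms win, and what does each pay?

B €124, A €64, C €56

Sorting: 124 (B), 64 (A), 56 (C), 53 (E), 36 (D)
The 3 highest are B, A, C.
Each winner pays its own bid: B €124, A €64, C €56.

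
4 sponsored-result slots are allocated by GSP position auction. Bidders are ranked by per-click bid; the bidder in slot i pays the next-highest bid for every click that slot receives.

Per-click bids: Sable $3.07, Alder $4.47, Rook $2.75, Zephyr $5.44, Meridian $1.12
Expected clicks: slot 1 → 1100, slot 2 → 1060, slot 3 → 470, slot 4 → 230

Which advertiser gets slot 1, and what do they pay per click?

Zephyr; $4.47 per click

Per-click bids in order: $5.44 (Zephyr) > $4.47 (Alder) > $3.07 (Sable) > $2.75 (Rook) > $1.12 (Meridian)
Slot 1 goes to the first-ranked bidder, Zephyr, who pays the next bid down: $4.47/click.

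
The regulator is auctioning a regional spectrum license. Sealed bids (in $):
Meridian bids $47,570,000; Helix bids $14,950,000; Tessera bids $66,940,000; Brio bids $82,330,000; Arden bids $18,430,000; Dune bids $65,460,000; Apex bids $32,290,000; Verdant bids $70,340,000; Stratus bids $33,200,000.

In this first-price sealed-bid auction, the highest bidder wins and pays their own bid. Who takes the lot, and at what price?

Sorting bids: 82,330,000 (Brio) > 70,340,000 (Verdant) > 66,940,000 (Tessera) > 65,460,000 (Dune) > 47,570,000 (Meridian) > 33,200,000 (Stratus) > …
Brio has the highest bid and pays exactly that: $82,330,000.

Brio pays $82,330,000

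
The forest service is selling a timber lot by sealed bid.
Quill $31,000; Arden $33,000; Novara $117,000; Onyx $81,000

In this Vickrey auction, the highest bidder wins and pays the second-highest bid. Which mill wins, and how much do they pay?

Rule: the highest bidder wins and pays the second-highest bid.
Sorting bids: 117,000 (Novara) > 81,000 (Onyx) > 33,000 (Arden) > 31,000 (Quill)
Novara is highest; pays the second-highest bid, $81,000.

Novara pays $81,000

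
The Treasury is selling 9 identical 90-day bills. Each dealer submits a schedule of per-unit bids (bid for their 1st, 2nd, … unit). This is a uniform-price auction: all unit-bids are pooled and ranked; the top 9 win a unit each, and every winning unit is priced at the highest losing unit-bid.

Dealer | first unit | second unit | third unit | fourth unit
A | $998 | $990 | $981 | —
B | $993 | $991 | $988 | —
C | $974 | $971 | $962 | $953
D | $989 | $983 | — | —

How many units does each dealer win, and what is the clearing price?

A 3, B 3, C 1, D 2; clearing price $971

All unit-bids, highest first — top 9: 998 (A-1), 993 (B-1), 991 (B-2), 990 (A-2), 989 (D-1), 988 (B-3), 983 (D-2), 981 (A-3), 974 (C-1)
The (k+1)-th unit-bid is $971.
Allocation: A 3, B 3, C 1, D 2.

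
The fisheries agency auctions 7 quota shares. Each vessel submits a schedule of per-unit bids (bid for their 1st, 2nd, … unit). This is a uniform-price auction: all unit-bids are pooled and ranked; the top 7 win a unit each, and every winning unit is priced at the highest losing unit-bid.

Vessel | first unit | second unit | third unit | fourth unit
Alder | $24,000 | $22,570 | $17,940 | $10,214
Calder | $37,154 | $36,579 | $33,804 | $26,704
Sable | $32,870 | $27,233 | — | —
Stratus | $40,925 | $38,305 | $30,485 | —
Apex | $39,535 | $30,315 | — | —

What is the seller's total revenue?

Total revenue: $213,395

Merging the schedules and taking the best 7: 40,925 (Stratus-1), 39,535 (Apex-1), 38,305 (Stratus-2), 37,154 (Calder-1), 36,579 (Calder-2), 33,804 (Calder-3), 32,870 (Sable-1)
The (k+1)-th unit-bid is $30,485.
Allocation: Apex 1, Calder 3, Sable 1, Stratus 2. Every unit priced at $30,485.
Revenue = 7 × 30,485 = $213,395.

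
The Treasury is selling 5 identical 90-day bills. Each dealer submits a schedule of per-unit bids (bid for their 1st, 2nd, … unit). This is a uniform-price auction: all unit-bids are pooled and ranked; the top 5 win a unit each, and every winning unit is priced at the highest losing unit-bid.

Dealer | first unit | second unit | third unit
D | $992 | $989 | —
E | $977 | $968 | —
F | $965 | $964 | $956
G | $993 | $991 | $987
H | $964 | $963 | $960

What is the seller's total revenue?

Total revenue: $4,885

All unit-bids, highest first — top 5: 993 (G-1), 992 (D-1), 991 (G-2), 989 (D-2), 987 (G-3)
The (k+1)-th unit-bid is $977.
Allocation: D 2, G 3. Every unit priced at $977.
Revenue = 5 × 977 = $4,885.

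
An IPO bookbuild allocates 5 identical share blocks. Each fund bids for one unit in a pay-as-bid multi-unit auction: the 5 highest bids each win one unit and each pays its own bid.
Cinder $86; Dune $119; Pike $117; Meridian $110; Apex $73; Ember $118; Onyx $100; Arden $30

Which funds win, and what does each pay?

Dune $119, Ember $118, Pike $117, Meridian $110, Onyx $100

Ordering the bids: 119 (Dune), 118 (Ember), 117 (Pike), 110 (Meridian), 100 (Onyx), 86 (Cinder), 73 (Apex), …
Top 5: Dune, Ember, Pike, Meridian, Onyx.
Each winner pays its own bid: Dune $119, Ember $118, Pike $117, Meridian $110, Onyx $100.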